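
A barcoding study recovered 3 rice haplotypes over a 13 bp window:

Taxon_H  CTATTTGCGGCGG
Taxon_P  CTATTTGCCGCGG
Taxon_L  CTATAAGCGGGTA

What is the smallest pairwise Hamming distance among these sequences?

1

Pairwise Hamming distances:
  Taxon_H vs Taxon_P: 1
  Taxon_H vs Taxon_L: 5
  Taxon_P vs Taxon_L: 6
The smallest is 1, between Taxon_H and Taxon_P.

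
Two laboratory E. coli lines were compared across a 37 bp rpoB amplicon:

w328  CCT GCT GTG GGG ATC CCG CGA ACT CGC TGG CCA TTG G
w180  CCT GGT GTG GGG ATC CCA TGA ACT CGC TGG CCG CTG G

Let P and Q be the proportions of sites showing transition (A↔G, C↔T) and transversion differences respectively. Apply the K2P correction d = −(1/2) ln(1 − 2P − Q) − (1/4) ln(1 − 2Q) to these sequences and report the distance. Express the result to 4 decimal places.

0.1532

Mismatches occur at site 5 (C→G, transversion), site 18 (G→A, transition), site 19 (C→T, transition), site 33 (A→G, transition), site 34 (T→C, transition).
Of the 5 differences, 4 transitions and 1 transversion over 37 sites: P = 4/37 = 0.108108, Q = 1/37 = 0.027027.
d = −0.5·ln(0.756757) − 0.25·ln(0.945946) = −0.5·(-0.278713) − 0.25·(-0.055570) = 0.1532.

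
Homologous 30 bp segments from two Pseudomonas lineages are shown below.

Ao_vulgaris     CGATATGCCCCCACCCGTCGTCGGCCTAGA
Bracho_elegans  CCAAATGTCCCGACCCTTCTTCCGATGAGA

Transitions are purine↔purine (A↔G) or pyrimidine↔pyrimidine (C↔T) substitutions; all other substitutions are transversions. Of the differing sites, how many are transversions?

Differing sites — 2:G/C (Tv); 4:T/A (Tv); 8:C/T (Ti); 12:C/G (Tv); 17:G/T (Tv); 20:G/T (Tv); 23:G/C (Tv); 25:C/A (Tv); 26:C/T (Ti); 27:T/G (Tv).
Of the 10 differences, 2 transitions and 8 transversions, so the answer is 8.

8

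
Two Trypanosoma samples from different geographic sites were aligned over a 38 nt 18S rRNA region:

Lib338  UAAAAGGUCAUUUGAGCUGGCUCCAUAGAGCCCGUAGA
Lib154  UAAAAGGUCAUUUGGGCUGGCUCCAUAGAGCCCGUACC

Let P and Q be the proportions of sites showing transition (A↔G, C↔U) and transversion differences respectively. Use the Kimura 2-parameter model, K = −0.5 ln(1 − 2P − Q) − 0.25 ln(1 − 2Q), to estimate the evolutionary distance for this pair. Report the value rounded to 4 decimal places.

Mismatches occur at site 15 (A/G, transition), site 37 (G/C, transversion), site 38 (A/C, transversion).
Of the 3 differences, 1 transition and 2 transversions over 38 sites: P = 1/38 = 0.026316, Q = 2/38 = 0.052632.
d = −0.5·ln(0.894736) − 0.25·ln(0.894736) = −0.5·(-0.111227) − 0.25·(-0.111227) = 0.0834.

0.0834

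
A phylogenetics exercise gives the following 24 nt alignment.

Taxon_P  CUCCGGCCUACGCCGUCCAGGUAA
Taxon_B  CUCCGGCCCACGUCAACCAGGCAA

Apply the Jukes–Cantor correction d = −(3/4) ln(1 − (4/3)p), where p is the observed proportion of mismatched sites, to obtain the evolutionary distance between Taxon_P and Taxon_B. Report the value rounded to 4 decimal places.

0.2441

Differing sites — 9:U/C; 13:C/U; 15:G/A; 16:U/A; 22:U/C.
p = 5/24 = 0.208333.
d = −0.75 · ln(1 − (4/3)·0.208333) = −0.75 · ln(0.722223) = −0.75 · (-0.325421) = 0.2441.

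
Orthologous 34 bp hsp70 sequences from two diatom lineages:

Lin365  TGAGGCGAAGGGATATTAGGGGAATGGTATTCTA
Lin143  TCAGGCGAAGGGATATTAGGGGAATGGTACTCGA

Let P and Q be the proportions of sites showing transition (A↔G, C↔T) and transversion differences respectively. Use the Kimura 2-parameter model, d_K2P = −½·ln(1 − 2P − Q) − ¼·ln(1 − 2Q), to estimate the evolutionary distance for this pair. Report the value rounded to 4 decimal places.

0.0939

Mismatches occur at site 2 (G↔C, transversion), site 30 (T↔C, transition), site 33 (T↔G, transversion).
Of the 3 differences, 1 transition and 2 transversions over 34 sites: P = 1/34 = 0.029412, Q = 2/34 = 0.058824.
d = −0.5·ln(0.882352) − 0.25·ln(0.882352) = −0.5·(-0.125164) − 0.25·(-0.125164) = 0.0939.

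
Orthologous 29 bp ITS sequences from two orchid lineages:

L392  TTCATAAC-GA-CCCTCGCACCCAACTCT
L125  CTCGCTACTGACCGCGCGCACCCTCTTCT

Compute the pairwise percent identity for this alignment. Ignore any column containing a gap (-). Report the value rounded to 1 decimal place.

Excluding the 2 gap columns leaves 27 comparable sites.
The sequences differ at positions 1 (T/C), 4 (A/G), 5 (T/C), 6 (A/T), 14 (C/G), 16 (T/G), 24 (A/T), 25 (A/C), 26 (C/T).
18 of the 27 comparable sites match, so the percent identity is 18/27 × 100 = 66.7%.

66.7%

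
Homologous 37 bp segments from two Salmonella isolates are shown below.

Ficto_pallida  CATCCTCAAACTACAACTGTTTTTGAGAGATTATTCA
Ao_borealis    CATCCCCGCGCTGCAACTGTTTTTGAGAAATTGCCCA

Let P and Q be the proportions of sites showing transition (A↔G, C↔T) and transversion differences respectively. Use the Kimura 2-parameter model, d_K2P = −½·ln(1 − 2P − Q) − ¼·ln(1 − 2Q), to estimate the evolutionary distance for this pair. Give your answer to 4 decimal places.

0.3215

Differing sites — 6:T/C (Ti); 8:A/G (Ti); 9:A/C (Tv); 10:A/G (Ti); 13:A/G (Ti); 29:G/A (Ti); 33:A/G (Ti); 34:T/C (Ti); 35:T/C (Ti).
Of the 9 differences, 8 transitions and 1 transversion over 37 sites: P = 8/37 = 0.216216, Q = 1/37 = 0.027027.
d = −0.5·ln(0.540541) − 0.25·ln(0.945946) = −0.5·(-0.615185) − 0.25·(-0.055570) = 0.3215.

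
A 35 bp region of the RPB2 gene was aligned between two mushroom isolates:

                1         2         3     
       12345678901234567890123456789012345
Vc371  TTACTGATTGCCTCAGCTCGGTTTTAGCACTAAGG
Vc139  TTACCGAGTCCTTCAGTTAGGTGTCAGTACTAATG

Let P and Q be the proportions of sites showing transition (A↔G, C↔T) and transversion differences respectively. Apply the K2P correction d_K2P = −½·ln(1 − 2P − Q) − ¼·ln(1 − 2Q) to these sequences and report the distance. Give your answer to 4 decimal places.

Differing sites — 5:T/C (Ti); 8:T/G (Tv); 10:G/C (Tv); 12:C/T (Ti); 17:C/T (Ti); 19:C/A (Tv); 23:T/G (Tv); 25:T/C (Ti); 28:C/T (Ti); 34:G/T (Tv).
Of the 10 differences, 5 transitions and 5 transversions over 35 sites: P = 5/35 = 0.142857, Q = 5/35 = 0.142857.
d = −0.5·ln(0.571429) − 0.25·ln(0.714286) = −0.5·(-0.559615) − 0.25·(-0.336472) = 0.3639.

0.3639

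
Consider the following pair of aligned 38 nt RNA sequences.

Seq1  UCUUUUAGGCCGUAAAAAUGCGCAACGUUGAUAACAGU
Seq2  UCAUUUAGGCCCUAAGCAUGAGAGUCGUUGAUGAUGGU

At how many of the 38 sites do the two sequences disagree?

The sequences differ at positions 3 (U/A), 12 (G/C), 16 (A/G), 17 (A/C), 21 (C/A), 23 (C/A), 24 (A/G), 25 (A/U), 33 (A/G), 35 (C/U), 36 (A/G).
That gives 11 mismatches out of 38 aligned sites, so the Hamming distance is 11.

11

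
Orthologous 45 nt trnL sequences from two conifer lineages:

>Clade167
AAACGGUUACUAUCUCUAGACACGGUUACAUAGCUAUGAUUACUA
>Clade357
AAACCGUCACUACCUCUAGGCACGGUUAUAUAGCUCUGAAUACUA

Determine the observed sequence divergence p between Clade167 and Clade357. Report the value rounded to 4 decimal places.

Mismatches occur at site 5 (G→C), site 8 (U→C), site 13 (U→C), site 20 (A→G), site 29 (C→U), site 36 (A→C), site 40 (U→A).
There are 7 differences over 45 sites, so p = 7/45 = 0.1556.

0.1556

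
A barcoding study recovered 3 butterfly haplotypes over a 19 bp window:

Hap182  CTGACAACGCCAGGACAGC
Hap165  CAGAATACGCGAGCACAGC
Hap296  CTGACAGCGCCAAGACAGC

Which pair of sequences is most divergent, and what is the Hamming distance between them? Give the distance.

Pairwise Hamming distances:
  Hap182 vs Hap165: 5
  Hap182 vs Hap296: 2
  Hap165 vs Hap296: 7
The largest is 7, between Hap165 and Hap296.

7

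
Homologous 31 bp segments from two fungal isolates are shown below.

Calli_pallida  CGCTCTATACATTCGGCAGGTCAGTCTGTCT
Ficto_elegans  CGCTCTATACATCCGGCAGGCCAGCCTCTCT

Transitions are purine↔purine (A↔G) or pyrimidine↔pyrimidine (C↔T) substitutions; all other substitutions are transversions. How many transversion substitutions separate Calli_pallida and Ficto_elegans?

Differing sites — 13:T/C (Ti); 21:T/C (Ti); 25:T/C (Ti); 28:G/C (Tv).
Of the 4 differences, 3 transitions and 1 transversion, so the answer is 1.

1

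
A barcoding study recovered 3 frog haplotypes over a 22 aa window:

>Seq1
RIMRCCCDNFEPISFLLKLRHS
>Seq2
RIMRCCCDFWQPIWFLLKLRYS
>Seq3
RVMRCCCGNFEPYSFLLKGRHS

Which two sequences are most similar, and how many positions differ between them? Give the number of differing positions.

4

Pairwise Hamming distances:
  Seq1 vs Seq2: 5
  Seq1 vs Seq3: 4
  Seq2 vs Seq3: 9
The smallest is 4, between Seq1 and Seq3.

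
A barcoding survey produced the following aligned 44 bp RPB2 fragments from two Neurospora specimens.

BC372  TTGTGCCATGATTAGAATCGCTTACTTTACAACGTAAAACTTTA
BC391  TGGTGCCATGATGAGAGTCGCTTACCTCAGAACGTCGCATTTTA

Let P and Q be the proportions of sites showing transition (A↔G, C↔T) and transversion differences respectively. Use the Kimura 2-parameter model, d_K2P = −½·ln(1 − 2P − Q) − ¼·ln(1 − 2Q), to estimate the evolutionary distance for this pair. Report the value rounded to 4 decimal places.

Mismatches occur at site 2 (T↔G, transversion), site 13 (T↔G, transversion), site 17 (A↔G, transition), site 26 (T↔C, transition), site 28 (T↔C, transition), site 30 (C↔G, transversion), site 36 (A↔C, transversion), site 37 (A↔G, transition), site 38 (A↔C, transversion), site 40 (C↔T, transition).
Of the 10 differences, 5 transitions and 5 transversions over 44 sites: P = 5/44 = 0.113636, Q = 5/44 = 0.113636.
d = −0.5·ln(0.659092) − 0.25·ln(0.772728) = −0.5·(-0.416892) − 0.25·(-0.257828) = 0.2729.

0.2729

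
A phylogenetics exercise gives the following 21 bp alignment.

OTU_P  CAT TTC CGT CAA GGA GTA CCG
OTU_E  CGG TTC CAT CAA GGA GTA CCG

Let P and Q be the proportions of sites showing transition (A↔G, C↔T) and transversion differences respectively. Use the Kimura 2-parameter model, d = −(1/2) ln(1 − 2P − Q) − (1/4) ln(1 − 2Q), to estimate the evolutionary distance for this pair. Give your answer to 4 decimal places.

Mismatches occur at site 2 (A↔G, transition), site 3 (T↔G, transversion), site 8 (G↔A, transition).
Of the 3 differences, 2 transitions and 1 transversion over 21 sites: P = 2/21 = 0.095238, Q = 1/21 = 0.047619.
d = −0.5·ln(0.761905) − 0.25·ln(0.904762) = −0.5·(-0.271933) − 0.25·(-0.100083) = 0.1610.

0.1610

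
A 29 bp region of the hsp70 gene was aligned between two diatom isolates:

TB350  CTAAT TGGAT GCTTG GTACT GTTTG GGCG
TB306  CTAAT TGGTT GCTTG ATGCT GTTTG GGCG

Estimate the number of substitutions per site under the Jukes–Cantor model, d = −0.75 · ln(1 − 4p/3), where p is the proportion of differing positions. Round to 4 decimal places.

Mismatches occur at site 9 (A→T), site 16 (G→A), site 18 (A→G).
p = 3/29 = 0.103448.
d = −0.75 · ln(1 − (4/3)·0.103448) = −0.75 · ln(0.862069) = −0.75 · (-0.148420) = 0.1113.

0.1113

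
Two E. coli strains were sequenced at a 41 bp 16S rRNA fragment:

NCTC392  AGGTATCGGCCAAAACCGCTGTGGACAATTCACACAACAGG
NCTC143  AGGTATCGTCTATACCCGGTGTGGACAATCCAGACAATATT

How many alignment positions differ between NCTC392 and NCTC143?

Differing sites — 9:G/T; 11:C/T; 13:A/T; 15:A/C; 19:C/G; 30:T/C; 33:C/G; 38:C/T; 40:G/T; 41:G/T.
That gives 10 mismatches out of 41 aligned sites, so the Hamming distance is 10.

10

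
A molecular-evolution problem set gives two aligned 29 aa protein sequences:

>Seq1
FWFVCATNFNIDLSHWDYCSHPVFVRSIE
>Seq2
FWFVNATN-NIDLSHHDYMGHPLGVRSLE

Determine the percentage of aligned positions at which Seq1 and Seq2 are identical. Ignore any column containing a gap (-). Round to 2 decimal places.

75.00%

Excluding the 1 gap column leaves 28 comparable sites.
Differing sites — 5:C/N; 16:W/H; 19:C/M; 20:S/G; 23:V/L; 24:F/G; 28:I/L.
21 of the 28 comparable sites match, so the percent identity is 21/28 × 100 = 75.00%.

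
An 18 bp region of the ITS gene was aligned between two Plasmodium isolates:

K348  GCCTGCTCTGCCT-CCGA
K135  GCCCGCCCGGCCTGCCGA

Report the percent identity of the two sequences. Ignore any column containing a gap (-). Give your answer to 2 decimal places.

Excluding the 1 gap column leaves 17 comparable sites.
Mismatches occur at site 4 (T/C), site 7 (T/C), site 9 (T/G).
14 of the 17 comparable sites match, so the percent identity is 14/17 × 100 = 82.35%.

82.35%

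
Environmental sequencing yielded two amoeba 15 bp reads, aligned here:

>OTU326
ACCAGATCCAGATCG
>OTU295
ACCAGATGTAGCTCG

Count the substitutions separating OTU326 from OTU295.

Differing sites — 8:C/G; 9:C/T; 12:A/C.
That gives 3 mismatches out of 15 aligned sites, so the Hamming distance is 3.

3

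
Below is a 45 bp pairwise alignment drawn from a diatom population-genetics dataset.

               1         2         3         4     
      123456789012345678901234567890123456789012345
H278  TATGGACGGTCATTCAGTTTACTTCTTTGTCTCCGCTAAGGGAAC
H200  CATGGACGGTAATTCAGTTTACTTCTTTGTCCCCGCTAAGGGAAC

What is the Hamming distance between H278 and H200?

Mismatches occur at site 1 (T↔C), site 11 (C↔A), site 32 (T↔C).
That gives 3 mismatches out of 45 aligned sites, so the Hamming distance is 3.

3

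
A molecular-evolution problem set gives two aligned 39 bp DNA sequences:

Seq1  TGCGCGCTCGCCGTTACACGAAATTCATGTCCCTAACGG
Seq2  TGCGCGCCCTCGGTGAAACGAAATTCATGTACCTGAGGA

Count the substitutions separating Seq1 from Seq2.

The sequences differ at positions 8 (T/C), 10 (G/T), 12 (C/G), 15 (T/G), 17 (C/A), 31 (C/A), 35 (A/G), 37 (C/G), 39 (G/A).
That gives 9 mismatches out of 39 aligned sites, so the Hamming distance is 9.

9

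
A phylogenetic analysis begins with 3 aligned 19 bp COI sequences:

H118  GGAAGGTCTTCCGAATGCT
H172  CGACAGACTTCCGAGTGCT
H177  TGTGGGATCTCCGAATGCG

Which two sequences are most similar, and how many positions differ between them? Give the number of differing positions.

Pairwise Hamming distances:
  H118 vs H172: 5
  H118 vs H177: 7
  H172 vs H177: 8
The smallest is 5, between H118 and H172.

5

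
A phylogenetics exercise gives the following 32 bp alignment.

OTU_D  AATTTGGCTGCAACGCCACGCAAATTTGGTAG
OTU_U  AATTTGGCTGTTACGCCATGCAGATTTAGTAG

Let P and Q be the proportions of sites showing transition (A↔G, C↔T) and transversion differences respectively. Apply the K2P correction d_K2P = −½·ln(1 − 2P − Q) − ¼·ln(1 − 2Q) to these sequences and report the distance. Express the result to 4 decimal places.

0.1813

Mismatches occur at site 11 (C/T, transition), site 12 (A/T, transversion), site 19 (C/T, transition), site 23 (A/G, transition), site 28 (G/A, transition).
Of the 5 differences, 4 transitions and 1 transversion over 32 sites: P = 4/32 = 0.125000, Q = 1/32 = 0.031250.
d = −0.5·ln(0.718750) − 0.25·ln(0.937500) = −0.5·(-0.330242) − 0.25·(-0.064539) = 0.1813.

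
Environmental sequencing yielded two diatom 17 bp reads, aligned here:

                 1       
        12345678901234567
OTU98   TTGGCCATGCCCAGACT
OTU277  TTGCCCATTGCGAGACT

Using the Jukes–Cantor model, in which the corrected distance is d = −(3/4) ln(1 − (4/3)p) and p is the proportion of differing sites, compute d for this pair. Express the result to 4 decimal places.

0.2824

Differing sites — 4:G/C; 9:G/T; 10:C/G; 12:C/G.
p = 4/17 = 0.235294.
d = −0.75 · ln(1 − (4/3)·0.235294) = −0.75 · ln(0.686275) = −0.75 · (-0.376477) = 0.2824.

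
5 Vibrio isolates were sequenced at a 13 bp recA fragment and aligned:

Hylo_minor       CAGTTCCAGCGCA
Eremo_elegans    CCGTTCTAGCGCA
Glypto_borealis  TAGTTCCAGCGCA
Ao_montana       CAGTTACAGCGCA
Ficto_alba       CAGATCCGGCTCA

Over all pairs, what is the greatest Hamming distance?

Pairwise Hamming distances:
  Hylo_minor vs Eremo_elegans: 2
  Hylo_minor vs Glypto_borealis: 1
  Hylo_minor vs Ao_montana: 1
  Hylo_minor vs Ficto_alba: 3
  Eremo_elegans vs Glypto_borealis: 3
  Eremo_elegans vs Ao_montana: 3
  Eremo_elegans vs Ficto_alba: 5
  Glypto_borealis vs Ao_montana: 2
  Glypto_borealis vs Ficto_alba: 4
  Ao_montana vs Ficto_alba: 4
The largest is 5, between Eremo_elegans and Ficto_alba.

5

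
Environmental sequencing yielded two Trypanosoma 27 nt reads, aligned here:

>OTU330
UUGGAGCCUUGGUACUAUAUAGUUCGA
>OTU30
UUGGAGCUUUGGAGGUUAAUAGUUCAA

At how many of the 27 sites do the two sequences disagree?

Differing sites — 8:C/U; 13:U/A; 14:A/G; 15:C/G; 17:A/U; 18:U/A; 26:G/A.
That gives 7 mismatches out of 27 aligned sites, so the Hamming distance is 7.

7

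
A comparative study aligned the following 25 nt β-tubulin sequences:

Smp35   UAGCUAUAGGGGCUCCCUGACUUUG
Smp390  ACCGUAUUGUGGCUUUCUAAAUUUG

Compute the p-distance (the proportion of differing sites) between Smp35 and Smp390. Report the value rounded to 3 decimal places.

The sequences differ at positions 1 (U/A), 2 (A/C), 3 (G/C), 4 (C/G), 8 (A/U), 10 (G/U), 15 (C/U), 16 (C/U), 19 (G/A), 21 (C/A).
There are 10 differences over 25 sites, so p = 10/25 = 0.400.

0.400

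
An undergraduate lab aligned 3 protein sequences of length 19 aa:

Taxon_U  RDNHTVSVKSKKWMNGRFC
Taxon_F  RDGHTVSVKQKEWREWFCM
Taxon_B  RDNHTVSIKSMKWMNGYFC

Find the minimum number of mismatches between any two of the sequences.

3

Pairwise Hamming distances:
  Taxon_U vs Taxon_F: 9
  Taxon_U vs Taxon_B: 3
  Taxon_F vs Taxon_B: 11
The smallest is 3, between Taxon_U and Taxon_B.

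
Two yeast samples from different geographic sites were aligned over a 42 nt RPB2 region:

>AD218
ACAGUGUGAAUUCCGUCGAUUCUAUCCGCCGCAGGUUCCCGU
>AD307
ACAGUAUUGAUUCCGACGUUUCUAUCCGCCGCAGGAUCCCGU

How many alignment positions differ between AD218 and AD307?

Mismatches occur at site 6 (G/A), site 8 (G/U), site 9 (A/G), site 16 (U/A), site 19 (A/U), site 36 (U/A).
That gives 6 mismatches out of 42 aligned sites, so the Hamming distance is 6.

6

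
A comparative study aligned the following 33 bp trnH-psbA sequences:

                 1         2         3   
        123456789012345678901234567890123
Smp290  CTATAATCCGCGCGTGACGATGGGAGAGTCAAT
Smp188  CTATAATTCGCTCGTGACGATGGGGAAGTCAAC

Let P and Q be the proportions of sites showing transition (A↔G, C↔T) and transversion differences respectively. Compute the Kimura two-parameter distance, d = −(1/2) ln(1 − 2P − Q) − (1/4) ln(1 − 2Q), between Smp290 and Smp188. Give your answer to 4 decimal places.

0.1749

Mismatches occur at site 8 (C↔T, transition), site 12 (G↔T, transversion), site 25 (A↔G, transition), site 26 (G↔A, transition), site 33 (T↔C, transition).
Of the 5 differences, 4 transitions and 1 transversion over 33 sites: P = 4/33 = 0.121212, Q = 1/33 = 0.030303.
d = −0.5·ln(0.727273) − 0.25·ln(0.939394) = −0.5·(-0.318453) − 0.25·(-0.062520) = 0.1749.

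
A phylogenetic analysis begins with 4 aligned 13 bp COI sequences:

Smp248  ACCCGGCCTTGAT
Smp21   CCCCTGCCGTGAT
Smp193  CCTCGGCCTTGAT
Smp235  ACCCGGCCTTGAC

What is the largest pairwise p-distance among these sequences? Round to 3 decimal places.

Pairwise Hamming distances:
  Smp248 vs Smp21: 3
  Smp248 vs Smp193: 2
  Smp248 vs Smp235: 1
  Smp21 vs Smp193: 3
  Smp21 vs Smp235: 4
  Smp193 vs Smp235: 3
The largest is 4 mismatches, between Smp21 and Smp235; p = 4/13 = 0.308.

0.308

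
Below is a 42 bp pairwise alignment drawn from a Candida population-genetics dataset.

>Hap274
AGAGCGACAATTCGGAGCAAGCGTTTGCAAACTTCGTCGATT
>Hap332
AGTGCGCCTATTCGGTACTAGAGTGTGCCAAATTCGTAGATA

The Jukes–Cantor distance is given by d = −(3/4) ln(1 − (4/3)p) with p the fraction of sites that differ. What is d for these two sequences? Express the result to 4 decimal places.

Mismatches occur at site 3 (A↔T), site 7 (A↔C), site 9 (A↔T), site 16 (A↔T), site 17 (G↔A), site 19 (A↔T), site 22 (C↔A), site 25 (T↔G), site 29 (A↔C), site 32 (C↔A), site 38 (C↔A), site 42 (T↔A).
p = 12/42 = 0.285714.
d = −0.75 · ln(1 − (4/3)·0.285714) = −0.75 · ln(0.619048) = −0.75 · (-0.479572) = 0.3597.

0.3597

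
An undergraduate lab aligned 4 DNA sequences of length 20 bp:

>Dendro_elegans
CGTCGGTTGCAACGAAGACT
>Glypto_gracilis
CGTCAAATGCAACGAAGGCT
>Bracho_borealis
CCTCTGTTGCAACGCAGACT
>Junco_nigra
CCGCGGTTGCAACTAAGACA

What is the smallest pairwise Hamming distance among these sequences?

Pairwise Hamming distances:
  Dendro_elegans vs Glypto_gracilis: 4
  Dendro_elegans vs Bracho_borealis: 3
  Dendro_elegans vs Junco_nigra: 4
  Glypto_gracilis vs Bracho_borealis: 6
  Glypto_gracilis vs Junco_nigra: 8
  Bracho_borealis vs Junco_nigra: 5
The smallest is 3, between Dendro_elegans and Bracho_borealis.

3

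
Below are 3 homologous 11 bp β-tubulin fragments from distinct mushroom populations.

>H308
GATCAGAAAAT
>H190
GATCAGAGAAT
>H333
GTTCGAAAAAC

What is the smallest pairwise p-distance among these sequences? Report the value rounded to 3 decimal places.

0.091

Pairwise Hamming distances:
  H308 vs H190: 1
  H308 vs H333: 4
  H190 vs H333: 5
The smallest is 1 mismatch, between H308 and H190; p = 1/11 = 0.091.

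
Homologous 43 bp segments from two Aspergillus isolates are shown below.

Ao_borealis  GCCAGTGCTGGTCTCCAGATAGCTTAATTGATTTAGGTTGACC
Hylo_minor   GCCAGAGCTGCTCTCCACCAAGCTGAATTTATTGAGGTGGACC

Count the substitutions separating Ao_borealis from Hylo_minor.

9

Mismatches occur at site 6 (T/A), site 11 (G/C), site 18 (G/C), site 19 (A/C), site 20 (T/A), site 25 (T/G), site 30 (G/T), site 34 (T/G), site 39 (T/G).
That gives 9 mismatches out of 43 aligned sites, so the Hamming distance is 9.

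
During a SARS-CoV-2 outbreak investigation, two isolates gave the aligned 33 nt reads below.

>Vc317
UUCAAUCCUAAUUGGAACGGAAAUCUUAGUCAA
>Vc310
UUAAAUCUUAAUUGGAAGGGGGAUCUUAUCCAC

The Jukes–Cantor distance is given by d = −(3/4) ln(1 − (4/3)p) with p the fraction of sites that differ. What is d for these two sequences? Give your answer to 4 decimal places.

0.2928

Mismatches occur at site 3 (C→A), site 8 (C→U), site 18 (C→G), site 21 (A→G), site 22 (A→G), site 29 (G→U), site 30 (U→C), site 33 (A→C).
p = 8/33 = 0.242424.
d = −0.75 · ln(1 − (4/3)·0.242424) = −0.75 · ln(0.676768) = −0.75 · (-0.390427) = 0.2928.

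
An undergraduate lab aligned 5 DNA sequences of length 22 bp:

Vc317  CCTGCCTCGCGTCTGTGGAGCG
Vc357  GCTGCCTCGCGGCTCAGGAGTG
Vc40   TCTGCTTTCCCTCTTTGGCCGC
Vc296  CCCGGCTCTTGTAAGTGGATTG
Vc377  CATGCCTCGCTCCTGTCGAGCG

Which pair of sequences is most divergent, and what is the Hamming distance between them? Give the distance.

Pairwise Hamming distances:
  Vc317 vs Vc357: 5
  Vc317 vs Vc40: 10
  Vc317 vs Vc296: 8
  Vc317 vs Vc377: 4
  Vc357 vs Vc40: 12
  Vc357 vs Vc296: 11
  Vc357 vs Vc377: 8
  Vc40 vs Vc296: 15
  Vc40 vs Vc377: 13
  Vc296 vs Vc377: 12
The largest is 15, between Vc40 and Vc296.

15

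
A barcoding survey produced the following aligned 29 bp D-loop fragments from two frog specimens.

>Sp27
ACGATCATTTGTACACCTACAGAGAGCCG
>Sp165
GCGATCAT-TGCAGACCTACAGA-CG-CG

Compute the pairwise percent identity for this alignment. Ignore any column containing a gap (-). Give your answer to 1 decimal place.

Excluding the 3 gap columns leaves 26 comparable sites.
Differing sites — 1:A/G; 12:T/C; 14:C/G; 25:A/C.
22 of the 26 comparable sites match, so the percent identity is 22/26 × 100 = 84.6%.

84.6%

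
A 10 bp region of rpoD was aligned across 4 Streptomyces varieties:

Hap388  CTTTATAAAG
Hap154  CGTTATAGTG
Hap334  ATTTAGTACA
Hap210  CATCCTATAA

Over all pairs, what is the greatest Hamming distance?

Pairwise Hamming distances:
  Hap388 vs Hap154: 3
  Hap388 vs Hap334: 5
  Hap388 vs Hap210: 5
  Hap154 vs Hap334: 7
  Hap154 vs Hap210: 6
  Hap334 vs Hap210: 8
The largest is 8, between Hap334 and Hap210.

8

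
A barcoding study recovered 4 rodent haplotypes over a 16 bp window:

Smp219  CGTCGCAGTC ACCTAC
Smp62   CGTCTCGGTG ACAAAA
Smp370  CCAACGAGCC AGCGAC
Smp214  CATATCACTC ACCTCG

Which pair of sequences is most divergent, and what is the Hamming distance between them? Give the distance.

12

Pairwise Hamming distances:
  Smp219 vs Smp62: 6
  Smp219 vs Smp370: 8
  Smp219 vs Smp214: 6
  Smp62 vs Smp370: 12
  Smp62 vs Smp214: 9
  Smp370 vs Smp214: 10
The largest is 12, between Smp62 and Smp370.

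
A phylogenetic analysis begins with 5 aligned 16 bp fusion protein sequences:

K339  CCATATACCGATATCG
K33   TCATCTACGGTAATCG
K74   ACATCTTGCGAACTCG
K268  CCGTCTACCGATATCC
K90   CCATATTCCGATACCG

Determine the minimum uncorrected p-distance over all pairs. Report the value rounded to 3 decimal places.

0.125

Pairwise Hamming distances:
  K339 vs K33: 5
  K339 vs K74: 6
  K339 vs K268: 3
  K339 vs K90: 2
  K33 vs K74: 6
  K33 vs K268: 6
  K33 vs K90: 7
  K74 vs K268: 7
  K74 vs K90: 6
  K268 vs K90: 5
The smallest is 2 mismatches, between K339 and K90; p = 2/16 = 0.125.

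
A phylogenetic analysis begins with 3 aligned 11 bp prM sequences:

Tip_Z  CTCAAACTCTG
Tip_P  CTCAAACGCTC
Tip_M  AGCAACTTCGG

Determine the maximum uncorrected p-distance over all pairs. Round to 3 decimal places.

0.636

Pairwise Hamming distances:
  Tip_Z vs Tip_P: 2
  Tip_Z vs Tip_M: 5
  Tip_P vs Tip_M: 7
The largest is 7 mismatches, between Tip_P and Tip_M; p = 7/11 = 0.636.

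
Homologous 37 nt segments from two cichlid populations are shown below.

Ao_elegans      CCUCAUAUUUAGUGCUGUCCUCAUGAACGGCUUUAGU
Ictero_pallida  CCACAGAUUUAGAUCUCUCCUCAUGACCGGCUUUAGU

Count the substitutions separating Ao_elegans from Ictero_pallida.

6

Differing sites — 3:U/A; 6:U/G; 13:U/A; 14:G/U; 17:G/C; 27:A/C.
That gives 6 mismatches out of 37 aligned sites, so the Hamming distance is 6.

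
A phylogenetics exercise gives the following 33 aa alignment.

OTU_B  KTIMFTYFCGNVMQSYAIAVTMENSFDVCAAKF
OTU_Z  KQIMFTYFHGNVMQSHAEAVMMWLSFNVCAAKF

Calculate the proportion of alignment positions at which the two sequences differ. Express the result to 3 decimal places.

Mismatches occur at site 2 (T↔Q), site 9 (C↔H), site 16 (Y↔H), site 18 (I↔E), site 21 (T↔M), site 23 (E↔W), site 24 (N↔L), site 27 (D↔N).
There are 8 differences over 33 sites, so p = 8/33 = 0.242.

0.242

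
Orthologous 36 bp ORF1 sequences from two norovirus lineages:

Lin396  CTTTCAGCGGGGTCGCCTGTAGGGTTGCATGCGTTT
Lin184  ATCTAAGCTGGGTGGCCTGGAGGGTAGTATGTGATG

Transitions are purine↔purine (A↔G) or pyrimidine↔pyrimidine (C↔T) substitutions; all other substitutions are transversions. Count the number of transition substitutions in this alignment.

3

Mismatches occur at site 1 (C↔A, transversion), site 3 (T↔C, transition), site 5 (C↔A, transversion), site 9 (G↔T, transversion), site 14 (C↔G, transversion), site 20 (T↔G, transversion), site 26 (T↔A, transversion), site 28 (C↔T, transition), site 32 (C↔T, transition), site 34 (T↔A, transversion), site 36 (T↔G, transversion).
Of the 11 differences, 3 transitions and 8 transversions, so the answer is 3.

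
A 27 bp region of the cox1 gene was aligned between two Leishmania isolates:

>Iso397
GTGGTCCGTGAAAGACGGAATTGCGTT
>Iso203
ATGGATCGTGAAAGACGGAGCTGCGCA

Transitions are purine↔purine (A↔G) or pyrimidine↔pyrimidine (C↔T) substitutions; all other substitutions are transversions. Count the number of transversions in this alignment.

Mismatches occur at site 1 (G↔A, transition), site 5 (T↔A, transversion), site 6 (C↔T, transition), site 20 (A↔G, transition), site 21 (T↔C, transition), site 26 (T↔C, transition), site 27 (T↔A, transversion).
Of the 7 differences, 5 transitions and 2 transversions, so the answer is 2.

2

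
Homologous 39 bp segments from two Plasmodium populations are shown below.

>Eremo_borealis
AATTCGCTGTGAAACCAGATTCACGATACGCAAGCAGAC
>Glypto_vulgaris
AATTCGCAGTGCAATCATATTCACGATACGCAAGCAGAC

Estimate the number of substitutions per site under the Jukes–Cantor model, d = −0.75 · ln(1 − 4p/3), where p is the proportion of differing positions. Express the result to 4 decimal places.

Mismatches occur at site 8 (T/A), site 12 (A/C), site 15 (C/T), site 18 (G/T).
p = 4/39 = 0.102564.
d = −0.75 · ln(1 − (4/3)·0.102564) = −0.75 · ln(0.863248) = −0.75 · (-0.147053) = 0.1103.

0.1103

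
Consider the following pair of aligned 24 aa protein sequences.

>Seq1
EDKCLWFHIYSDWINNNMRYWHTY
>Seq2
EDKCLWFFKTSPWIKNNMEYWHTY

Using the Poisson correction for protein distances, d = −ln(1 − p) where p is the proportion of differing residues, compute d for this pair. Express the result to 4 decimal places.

The sequences differ at positions 8 (H/F), 9 (I/K), 10 (Y/T), 12 (D/P), 15 (N/K), 19 (R/E).
p = 6/24 = 0.250000.
d = −ln(1 − 0.250000) = −ln(0.750000) = 0.2877.

0.2877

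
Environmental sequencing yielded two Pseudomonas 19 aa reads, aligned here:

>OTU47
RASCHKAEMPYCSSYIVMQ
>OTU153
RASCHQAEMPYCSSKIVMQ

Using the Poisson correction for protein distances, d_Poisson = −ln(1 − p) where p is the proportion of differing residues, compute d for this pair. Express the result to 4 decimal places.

0.1112

Differing sites — 6:K/Q; 15:Y/K.
p = 2/19 = 0.105263.
d = −ln(1 − 0.105263) = −ln(0.894737) = 0.1112.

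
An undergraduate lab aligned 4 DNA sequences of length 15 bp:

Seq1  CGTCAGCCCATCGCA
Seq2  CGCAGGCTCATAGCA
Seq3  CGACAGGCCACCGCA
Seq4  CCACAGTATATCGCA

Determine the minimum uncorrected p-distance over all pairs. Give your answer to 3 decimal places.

Pairwise Hamming distances:
  Seq1 vs Seq2: 5
  Seq1 vs Seq3: 3
  Seq1 vs Seq4: 5
  Seq2 vs Seq3: 7
  Seq2 vs Seq4: 8
  Seq3 vs Seq4: 5
The smallest is 3 mismatches, between Seq1 and Seq3; p = 3/15 = 0.200.

0.200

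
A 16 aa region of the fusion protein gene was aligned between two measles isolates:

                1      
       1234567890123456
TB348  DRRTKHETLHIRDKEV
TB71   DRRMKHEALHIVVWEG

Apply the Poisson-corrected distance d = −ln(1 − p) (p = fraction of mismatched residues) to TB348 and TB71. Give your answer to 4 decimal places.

The sequences differ at positions 4 (T/M), 8 (T/A), 12 (R/V), 13 (D/V), 14 (K/W), 16 (V/G).
p = 6/16 = 0.375000.
d = −ln(1 − 0.375000) = −ln(0.625000) = 0.4700.

0.4700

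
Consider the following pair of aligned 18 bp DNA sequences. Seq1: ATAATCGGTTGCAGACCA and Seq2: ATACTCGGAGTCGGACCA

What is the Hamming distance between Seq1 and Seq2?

Differing sites — 4:A/C; 9:T/A; 10:T/G; 11:G/T; 13:A/G.
That gives 5 mismatches out of 18 aligned sites, so the Hamming distance is 5.

5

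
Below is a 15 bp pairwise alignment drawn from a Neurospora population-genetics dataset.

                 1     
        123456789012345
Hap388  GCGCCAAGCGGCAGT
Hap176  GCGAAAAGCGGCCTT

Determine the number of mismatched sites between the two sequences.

4

The sequences differ at positions 4 (C/A), 5 (C/A), 13 (A/C), 14 (G/T).
That gives 4 mismatches out of 15 aligned sites, so the Hamming distance is 4.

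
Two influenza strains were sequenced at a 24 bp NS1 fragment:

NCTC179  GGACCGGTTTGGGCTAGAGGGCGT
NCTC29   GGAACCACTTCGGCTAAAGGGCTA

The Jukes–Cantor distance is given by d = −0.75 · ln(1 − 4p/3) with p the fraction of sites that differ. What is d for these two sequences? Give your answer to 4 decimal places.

0.4408

Differing sites — 4:C/A; 6:G/C; 7:G/A; 8:T/C; 11:G/C; 17:G/A; 23:G/T; 24:T/A.
p = 8/24 = 0.333333.
d = −0.75 · ln(1 − (4/3)·0.333333) = −0.75 · ln(0.555556) = −0.75 · (-0.587786) = 0.4408.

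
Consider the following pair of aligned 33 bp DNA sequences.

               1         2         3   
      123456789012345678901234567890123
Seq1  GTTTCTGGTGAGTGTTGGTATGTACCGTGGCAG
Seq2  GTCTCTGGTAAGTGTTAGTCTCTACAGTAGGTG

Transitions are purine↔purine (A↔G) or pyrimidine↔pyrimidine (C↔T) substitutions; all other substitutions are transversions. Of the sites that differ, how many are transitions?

4

The sequences differ at positions 3 (T/C, transition), 10 (G/A, transition), 17 (G/A, transition), 20 (A/C, transversion), 22 (G/C, transversion), 26 (C/A, transversion), 29 (G/A, transition), 31 (C/G, transversion), 32 (A/T, transversion).
Of the 9 differences, 4 transitions and 5 transversions, so the answer is 4.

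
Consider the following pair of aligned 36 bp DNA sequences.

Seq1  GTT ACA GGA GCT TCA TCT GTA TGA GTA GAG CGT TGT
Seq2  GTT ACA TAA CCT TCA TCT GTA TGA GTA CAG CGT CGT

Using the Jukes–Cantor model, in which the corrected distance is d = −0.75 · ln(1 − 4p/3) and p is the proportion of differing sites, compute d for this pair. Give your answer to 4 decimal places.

The sequences differ at positions 7 (G/T), 8 (G/A), 10 (G/C), 28 (G/C), 34 (T/C).
p = 5/36 = 0.138889.
d = −0.75 · ln(1 − (4/3)·0.138889) = −0.75 · ln(0.814815) = −0.75 · (-0.204794) = 0.1536.

0.1536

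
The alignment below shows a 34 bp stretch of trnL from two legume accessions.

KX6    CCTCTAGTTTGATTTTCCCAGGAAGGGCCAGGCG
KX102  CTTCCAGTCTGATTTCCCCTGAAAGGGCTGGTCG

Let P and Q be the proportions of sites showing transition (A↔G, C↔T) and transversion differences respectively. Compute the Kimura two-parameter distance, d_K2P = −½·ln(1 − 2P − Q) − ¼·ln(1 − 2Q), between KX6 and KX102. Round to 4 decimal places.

0.3493

Differing sites — 2:C/T (Ti); 5:T/C (Ti); 9:T/C (Ti); 16:T/C (Ti); 20:A/T (Tv); 22:G/A (Ti); 29:C/T (Ti); 30:A/G (Ti); 32:G/T (Tv).
Of the 9 differences, 7 transitions and 2 transversions over 34 sites: P = 7/34 = 0.205882, Q = 2/34 = 0.058824.
d = −0.5·ln(0.529412) − 0.25·ln(0.882352) = −0.5·(-0.635988) − 0.25·(-0.125164) = 0.3493.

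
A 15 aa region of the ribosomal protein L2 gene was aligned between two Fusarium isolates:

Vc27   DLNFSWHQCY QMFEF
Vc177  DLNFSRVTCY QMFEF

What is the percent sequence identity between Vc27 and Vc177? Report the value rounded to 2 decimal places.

Differing sites — 6:W/R; 7:H/V; 8:Q/T.
12 of the 15 sites match, so the percent identity is 12/15 × 100 = 80.00%.

80.00%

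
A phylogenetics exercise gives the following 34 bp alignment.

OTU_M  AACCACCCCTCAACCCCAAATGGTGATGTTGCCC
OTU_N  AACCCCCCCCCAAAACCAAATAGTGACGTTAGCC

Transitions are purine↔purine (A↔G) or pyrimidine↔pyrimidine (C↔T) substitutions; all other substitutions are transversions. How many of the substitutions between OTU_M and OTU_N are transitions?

Differing sites — 5:A/C (Tv); 10:T/C (Ti); 14:C/A (Tv); 15:C/A (Tv); 22:G/A (Ti); 27:T/C (Ti); 31:G/A (Ti); 32:C/G (Tv).
Of the 8 differences, 4 transitions and 4 transversions, so the answer is 4.

4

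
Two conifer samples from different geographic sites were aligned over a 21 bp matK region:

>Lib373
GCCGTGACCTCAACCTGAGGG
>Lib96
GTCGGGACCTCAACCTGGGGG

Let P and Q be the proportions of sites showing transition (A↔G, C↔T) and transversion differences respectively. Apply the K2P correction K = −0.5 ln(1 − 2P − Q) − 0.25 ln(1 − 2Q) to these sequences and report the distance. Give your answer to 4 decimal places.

0.1610

Differing sites — 2:C/T (Ti); 5:T/G (Tv); 18:A/G (Ti).
Of the 3 differences, 2 transitions and 1 transversion over 21 sites: P = 2/21 = 0.095238, Q = 1/21 = 0.047619.
d = −0.5·ln(0.761905) − 0.25·ln(0.904762) = −0.5·(-0.271933) − 0.25·(-0.100083) = 0.1610.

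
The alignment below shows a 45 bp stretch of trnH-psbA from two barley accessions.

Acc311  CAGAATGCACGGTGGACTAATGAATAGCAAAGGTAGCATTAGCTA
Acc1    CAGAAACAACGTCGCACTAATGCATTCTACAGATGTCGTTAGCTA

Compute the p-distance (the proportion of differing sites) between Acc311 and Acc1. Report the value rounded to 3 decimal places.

0.333

Differing sites — 6:T/A; 7:G/C; 8:C/A; 12:G/T; 13:T/C; 15:G/C; 23:A/C; 26:A/T; 27:G/C; 28:C/T; 30:A/C; 33:G/A; 35:A/G; 36:G/T; 38:A/G.
There are 15 differences over 45 sites, so p = 15/45 = 0.333.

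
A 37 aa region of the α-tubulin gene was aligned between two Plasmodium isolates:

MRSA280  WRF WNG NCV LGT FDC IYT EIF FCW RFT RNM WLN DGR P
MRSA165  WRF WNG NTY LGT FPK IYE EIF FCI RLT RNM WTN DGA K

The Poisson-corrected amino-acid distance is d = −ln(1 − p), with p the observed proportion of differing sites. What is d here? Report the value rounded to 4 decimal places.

The sequences differ at positions 8 (C/T), 9 (V/Y), 14 (D/P), 15 (C/K), 18 (T/E), 24 (W/I), 26 (F/L), 32 (L/T), 36 (R/A), 37 (P/K).
p = 10/37 = 0.270270.
d = −ln(1 − 0.270270) = −ln(0.729730) = 0.3151.

0.3151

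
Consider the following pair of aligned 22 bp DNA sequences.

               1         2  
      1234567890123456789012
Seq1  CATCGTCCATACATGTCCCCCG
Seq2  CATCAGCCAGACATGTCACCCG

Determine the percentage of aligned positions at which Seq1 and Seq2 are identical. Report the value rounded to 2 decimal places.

Differing sites — 5:G/A; 6:T/G; 10:T/G; 18:C/A.
18 of the 22 sites match, so the percent identity is 18/22 × 100 = 81.82%.

81.82%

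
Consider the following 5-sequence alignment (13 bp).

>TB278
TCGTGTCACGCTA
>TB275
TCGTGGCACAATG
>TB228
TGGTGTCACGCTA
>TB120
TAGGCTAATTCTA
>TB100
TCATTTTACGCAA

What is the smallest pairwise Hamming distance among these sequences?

Pairwise Hamming distances:
  TB278 vs TB275: 4
  TB278 vs TB228: 1
  TB278 vs TB120: 6
  TB278 vs TB100: 4
  TB275 vs TB228: 5
  TB275 vs TB120: 9
  TB275 vs TB100: 8
  TB228 vs TB120: 6
  TB228 vs TB100: 5
  TB120 vs TB100: 8
The smallest is 1, between TB278 and TB228.

1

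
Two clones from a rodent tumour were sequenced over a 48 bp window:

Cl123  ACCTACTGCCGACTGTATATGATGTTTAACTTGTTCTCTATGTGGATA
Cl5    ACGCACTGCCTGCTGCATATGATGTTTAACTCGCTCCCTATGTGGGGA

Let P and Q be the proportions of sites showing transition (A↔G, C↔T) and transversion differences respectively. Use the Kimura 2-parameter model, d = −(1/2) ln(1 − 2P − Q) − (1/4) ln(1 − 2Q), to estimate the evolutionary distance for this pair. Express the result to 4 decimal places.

0.2520

The sequences differ at positions 3 (C/G, transversion), 4 (T/C, transition), 11 (G/T, transversion), 12 (A/G, transition), 16 (T/C, transition), 32 (T/C, transition), 34 (T/C, transition), 37 (T/C, transition), 46 (A/G, transition), 47 (T/G, transversion).
Of the 10 differences, 7 transitions and 3 transversions over 48 sites: P = 7/48 = 0.145833, Q = 3/48 = 0.062500.
d = −0.5·ln(0.645834) − 0.25·ln(0.875000) = −0.5·(-0.437213) − 0.25·(-0.133531) = 0.2520.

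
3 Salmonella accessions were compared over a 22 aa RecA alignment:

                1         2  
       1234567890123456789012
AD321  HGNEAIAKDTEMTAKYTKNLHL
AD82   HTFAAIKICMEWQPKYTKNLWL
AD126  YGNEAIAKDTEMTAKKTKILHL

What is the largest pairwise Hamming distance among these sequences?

Pairwise Hamming distances:
  AD321 vs AD82: 11
  AD321 vs AD126: 3
  AD82 vs AD126: 14
The largest is 14, between AD82 and AD126.

14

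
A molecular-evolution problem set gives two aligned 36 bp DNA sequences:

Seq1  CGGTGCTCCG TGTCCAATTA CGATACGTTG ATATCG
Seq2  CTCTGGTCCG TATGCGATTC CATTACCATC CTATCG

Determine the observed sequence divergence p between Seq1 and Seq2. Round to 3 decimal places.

0.361

Mismatches occur at site 2 (G→T), site 3 (G→C), site 6 (C→G), site 12 (G→A), site 14 (C→G), site 16 (A→G), site 20 (A→C), site 22 (G→A), site 23 (A→T), site 27 (G→C), site 28 (T→A), site 30 (G→C), site 31 (A→C).
There are 13 differences over 36 sites, so p = 13/36 = 0.361.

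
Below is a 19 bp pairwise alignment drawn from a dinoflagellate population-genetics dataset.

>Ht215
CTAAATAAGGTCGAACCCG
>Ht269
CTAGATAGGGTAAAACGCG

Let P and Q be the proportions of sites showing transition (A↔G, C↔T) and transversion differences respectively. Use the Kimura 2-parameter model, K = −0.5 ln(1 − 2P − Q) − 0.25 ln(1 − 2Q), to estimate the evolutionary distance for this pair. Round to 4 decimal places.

0.3324

The sequences differ at positions 4 (A/G, transition), 8 (A/G, transition), 12 (C/A, transversion), 13 (G/A, transition), 17 (C/G, transversion).
Of the 5 differences, 3 transitions and 2 transversions over 19 sites: P = 3/19 = 0.157895, Q = 2/19 = 0.105263.
d = −0.5·ln(0.578947) − 0.25·ln(0.789474) = −0.5·(-0.546544) − 0.25·(-0.236388) = 0.3324.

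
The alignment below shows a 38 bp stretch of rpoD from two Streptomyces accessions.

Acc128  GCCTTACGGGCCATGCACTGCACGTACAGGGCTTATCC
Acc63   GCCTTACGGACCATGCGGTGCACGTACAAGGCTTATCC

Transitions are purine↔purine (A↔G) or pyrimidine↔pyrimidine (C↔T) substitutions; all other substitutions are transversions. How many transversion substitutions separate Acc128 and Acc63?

1

The sequences differ at positions 10 (G/A, transition), 17 (A/G, transition), 18 (C/G, transversion), 29 (G/A, transition).
Of the 4 differences, 3 transitions and 1 transversion, so the answer is 1.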